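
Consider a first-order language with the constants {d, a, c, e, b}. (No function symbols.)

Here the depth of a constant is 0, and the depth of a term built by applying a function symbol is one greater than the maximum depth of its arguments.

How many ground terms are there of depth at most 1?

With no function symbols every ground term is a constant, so there are exactly 5 ground terms at every depth bound.
N_0 = 5
N_1 = 5
Explicitly: d, a, c, e, b.

5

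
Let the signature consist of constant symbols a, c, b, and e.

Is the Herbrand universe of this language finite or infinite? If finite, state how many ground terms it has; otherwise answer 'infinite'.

4

There are no function symbols, so every ground term is one of the 4 constants.
The Herbrand universe is {a, c, b, e}, which is finite with 4 elements.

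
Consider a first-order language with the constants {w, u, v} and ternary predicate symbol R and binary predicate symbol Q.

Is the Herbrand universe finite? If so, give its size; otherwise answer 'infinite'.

3

There are no function symbols, so every ground term is one of the 3 constants.
The Herbrand universe is {w, u, v}, which is finite with 3 elements.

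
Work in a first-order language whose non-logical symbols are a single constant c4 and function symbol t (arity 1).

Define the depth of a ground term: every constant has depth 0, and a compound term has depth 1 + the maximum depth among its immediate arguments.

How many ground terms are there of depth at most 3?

4

If N_k denotes the number of depth-≤k ground terms, the 1 constant gives N_0 = 1, and each function symbol of arity r contributes N_{k-1}^r new terms at level k: N_k = 1 + N_{k-1}.
N_0 = 1
N_1 = 1 + 1 = 2
N_2 = 1 + 2 = 3
N_3 = 1 + 3 = 4
Explicitly: c4, t(c4), t(t(c4)), t(t(t(c4))).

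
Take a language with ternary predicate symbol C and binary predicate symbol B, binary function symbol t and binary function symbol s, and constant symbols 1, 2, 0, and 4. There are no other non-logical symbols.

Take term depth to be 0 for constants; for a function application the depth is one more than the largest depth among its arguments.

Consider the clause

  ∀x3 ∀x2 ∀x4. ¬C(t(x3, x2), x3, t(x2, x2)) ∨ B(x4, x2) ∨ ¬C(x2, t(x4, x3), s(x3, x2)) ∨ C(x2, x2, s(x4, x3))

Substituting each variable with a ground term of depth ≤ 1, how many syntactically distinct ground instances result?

Ground terms of depth ≤ 1:
  Write N_k for the number of ground terms of depth ≤ k. A term of depth ≤ k is either a constant or a function symbol applied to arguments of depth ≤ k−1, so N_k = 4 + N_{k-1}^2 + N_{k-1}^2.
  N_0 = 4
  N_1 = 4 + 4^2 + 4^2 = 36
So there are 36 ground terms available for substitution.
The body mentions every one of the 3 quantified variables; since ground terms form a free algebra, no two substitutions collapse to the same formula.
Number of ground instances = 36^3 = 46656.

46656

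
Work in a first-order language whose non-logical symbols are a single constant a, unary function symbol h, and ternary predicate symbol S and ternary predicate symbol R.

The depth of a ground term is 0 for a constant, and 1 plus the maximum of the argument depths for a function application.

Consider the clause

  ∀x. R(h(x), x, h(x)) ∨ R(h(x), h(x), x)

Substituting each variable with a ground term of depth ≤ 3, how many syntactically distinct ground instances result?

Ground terms of depth ≤ 3:
  Count level by level. With function symbols h/1, the terms of depth ≤ k are the 1 constant together with each function applied to depth-≤(k−1) tuples, so N_k = 1 + N_{k-1}.
  N_0 = 1
  N_1 = 1 + 1 = 2
  N_2 = 1 + 2 = 3
  N_3 = 1 + 3 = 4
  Explicitly: a, h(a), h(h(a)), h(h(h(a))).
So there are 4 ground terms available for substitution.
The clause has 1 distinct variable (x), which appears in the body. In the free term algebra distinct substitutions yield syntactically distinct ground instances.
Number of ground instances = 4.

4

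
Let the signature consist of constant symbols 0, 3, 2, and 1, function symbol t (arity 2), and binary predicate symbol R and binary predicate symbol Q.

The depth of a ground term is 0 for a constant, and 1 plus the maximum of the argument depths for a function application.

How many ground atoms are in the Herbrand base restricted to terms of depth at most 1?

First count ground terms of depth ≤ 1.
Let N_k = |{terms of depth ≤ k}|. Then N_0 = 4 and N_k = 4 + N_{k-1}^2 for k ≥ 1 (one summand per function symbol, arity giving the exponent).
N_0 = 4
N_1 = 4 + 4^2 = 20
So |H| = 20.
A ground atom is a predicate applied to a tuple of terms from H, so the count is the sum over predicates of |H|^arity:
  R: 20^2 = 400;  Q: 20^2 = 400
Total ground atoms: 400 + 400 = 800.

800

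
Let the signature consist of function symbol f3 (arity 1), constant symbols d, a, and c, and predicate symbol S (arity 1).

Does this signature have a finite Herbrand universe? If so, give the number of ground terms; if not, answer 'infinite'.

infinite

The signature has at least one function symbol (f3, arity 1) and at least one constant (d).
Iterating f3 gives infinitely many distinct ground terms: d, f3(d), f3(f3(d)), ...
So the Herbrand universe is infinite.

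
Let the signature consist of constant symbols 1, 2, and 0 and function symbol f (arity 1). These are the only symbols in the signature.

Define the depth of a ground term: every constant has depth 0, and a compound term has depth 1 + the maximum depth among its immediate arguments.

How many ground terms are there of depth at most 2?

Count level by level. With function symbols f/1, the terms of depth ≤ k are the 3 constants together with each function applied to depth-≤(k−1) tuples, so N_k = 3 + N_{k-1}.
N_0 = 3
N_1 = 3 + 3 = 6
N_2 = 3 + 6 = 9
Explicitly: 1, 2, 0, f(1), f(2), f(0), f(f(1)), f(f(2)), f(f(0)).

9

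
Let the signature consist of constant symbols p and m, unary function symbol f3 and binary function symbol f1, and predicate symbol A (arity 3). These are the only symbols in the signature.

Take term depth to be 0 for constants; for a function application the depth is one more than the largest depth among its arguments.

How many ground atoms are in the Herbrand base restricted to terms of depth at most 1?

512

First count ground terms of depth ≤ 1.
If N_k denotes the number of depth-≤k ground terms, the 2 constants give N_0 = 2, and each function symbol of arity r contributes N_{k-1}^r new terms at level k: N_k = 2 + N_{k-1} + N_{k-1}^2.
N_0 = 2
N_1 = 2 + 2 + 2^2 = 8
So |H| = 8.
Ground atoms are formed by filling each argument slot of a predicate with a term from H, so an r-ary predicate gives |H|^r atoms:
  A: 8^3 = 512
Total ground atoms: 512.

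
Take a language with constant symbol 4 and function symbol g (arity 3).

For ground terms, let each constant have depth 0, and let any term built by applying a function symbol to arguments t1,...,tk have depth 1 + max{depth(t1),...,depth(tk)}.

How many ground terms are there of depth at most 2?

Let N_k = |{terms of depth ≤ k}|. Then N_0 = 1 and N_k = 1 + N_{k-1}^3 for k ≥ 1 (one summand per function symbol, arity giving the exponent).
N_0 = 1
N_1 = 1 + 1^3 = 2
N_2 = 1 + 2^3 = 9
Explicitly: 4, g(4, 4, 4), g(4, 4, g(4, 4, 4)), g(4, g(4, 4, 4), 4), g(4, g(4, 4, 4), g(4, 4, 4)), g(g(4, 4, 4), 4, 4), g(g(4, 4, 4), 4, g(4, 4, 4)), g(g(4, 4, 4), g(4, 4, 4), 4), g(g(4, 4, 4), g(4, 4, 4), g(4, 4, 4)).

9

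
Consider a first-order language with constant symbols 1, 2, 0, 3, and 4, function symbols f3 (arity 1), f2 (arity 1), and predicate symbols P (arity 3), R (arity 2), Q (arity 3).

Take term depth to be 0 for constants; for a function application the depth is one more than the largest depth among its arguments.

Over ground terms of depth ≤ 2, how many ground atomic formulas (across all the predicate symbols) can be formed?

86975

First count ground terms of depth ≤ 2.
If N_k denotes the number of depth-≤k ground terms, the 5 constants give N_0 = 5, and each function symbol of arity r contributes N_{k-1}^r new terms at level k: N_k = 5 + N_{k-1} + N_{k-1}.
N_0 = 5
N_1 = 5 + 5 + 5 = 15
N_2 = 5 + 15 + 15 = 35
So |H| = 35.
A ground atom is a predicate applied to a tuple of terms from H, so the count is the sum over predicates of |H|^arity:
  P: 35^3 = 42875;  R: 35^2 = 1225;  Q: 35^3 = 42875
Total ground atoms: 42875 + 1225 + 42875 = 86975.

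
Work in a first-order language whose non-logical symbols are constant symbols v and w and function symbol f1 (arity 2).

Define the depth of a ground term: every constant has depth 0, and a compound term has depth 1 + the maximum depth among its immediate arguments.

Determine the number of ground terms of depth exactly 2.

Count level by level. With function symbols f1/2, the terms of depth ≤ k are the 2 constants together with each function applied to depth-≤(k−1) tuples, so N_k = 2 + N_{k-1}^2.
N_0 = 2
N_1 = 2 + 2^2 = 6
N_2 = 2 + 6^2 = 38
Terms of depth exactly 2: N_2 − N_1 = 38 − 6 = 32.

32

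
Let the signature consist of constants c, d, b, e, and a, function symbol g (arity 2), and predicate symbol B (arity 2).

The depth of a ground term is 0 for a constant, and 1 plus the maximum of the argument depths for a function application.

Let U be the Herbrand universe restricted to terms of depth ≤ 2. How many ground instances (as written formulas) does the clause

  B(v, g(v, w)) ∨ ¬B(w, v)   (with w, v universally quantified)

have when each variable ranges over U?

Ground terms of depth ≤ 2:
  If N_k denotes the number of depth-≤k ground terms, the 5 constants give N_0 = 5, and each function symbol of arity r contributes N_{k-1}^r new terms at level k: N_k = 5 + N_{k-1}^2.
  N_0 = 5
  N_1 = 5 + 5^2 = 30
  N_2 = 5 + 30^2 = 905
So there are 905 ground terms available for substitution.
The body mentions every one of the 2 quantified variables; since ground terms form a free algebra, no two substitutions collapse to the same formula.
Number of ground instances = 905^2 = 819025.

819025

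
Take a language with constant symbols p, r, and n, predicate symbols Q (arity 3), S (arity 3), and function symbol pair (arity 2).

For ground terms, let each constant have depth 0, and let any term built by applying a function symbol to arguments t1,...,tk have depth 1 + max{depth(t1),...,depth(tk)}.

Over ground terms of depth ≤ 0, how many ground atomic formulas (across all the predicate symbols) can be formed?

54

First count ground terms of depth ≤ 0.
Write N_k for the number of ground terms of depth ≤ k. A term of depth ≤ k is either a constant or a function symbol applied to arguments of depth ≤ k−1, so N_k = 3 + N_{k-1}^2.
N_0 = 3
So |H| = 3.
A ground atom is a predicate applied to a tuple of terms from H, so the count is the sum over predicates of |H|^arity:
  Q: 3^3 = 27;  S: 3^3 = 27
Total ground atoms: 27 + 27 = 54.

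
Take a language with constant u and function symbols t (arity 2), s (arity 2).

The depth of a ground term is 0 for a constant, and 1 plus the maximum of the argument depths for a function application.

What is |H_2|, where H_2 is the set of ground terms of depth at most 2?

19

Let N_k count ground terms of depth at most k. Each non-constant term of depth ≤ k is some function symbol applied to depth-≤(k−1) arguments, giving N_k = 1 + N_{k-1}^2 + N_{k-1}^2.
N_0 = 1
N_1 = 1 + 1^2 + 1^2 = 3
N_2 = 1 + 3^2 + 3^2 = 19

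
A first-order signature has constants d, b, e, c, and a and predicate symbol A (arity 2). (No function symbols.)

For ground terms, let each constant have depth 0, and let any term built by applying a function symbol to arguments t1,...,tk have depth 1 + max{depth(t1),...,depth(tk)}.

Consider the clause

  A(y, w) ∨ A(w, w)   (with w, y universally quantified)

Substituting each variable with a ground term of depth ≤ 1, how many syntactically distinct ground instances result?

25

Ground terms of depth ≤ 1:
  With no function symbols every ground term is a constant, so there are exactly 5 ground terms at every depth bound.
  N_0 = 5
  N_1 = 5
So there are 5 ground terms available for substitution.
The clause has 2 distinct variables (w, y), each appearing in the body. In the free term algebra distinct substitutions yield syntactically distinct ground instances.
Number of ground instances = 5^2 = 25.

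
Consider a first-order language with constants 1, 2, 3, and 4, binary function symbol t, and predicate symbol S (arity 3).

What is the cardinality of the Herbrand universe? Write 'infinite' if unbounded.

infinite

The signature has at least one function symbol (t, arity 2) and at least one constant (1).
Iterating t gives infinitely many distinct ground terms: 1, t(1, 1), t(t(1, 1), t(1, 1)), ...
So the Herbrand universe is infinite.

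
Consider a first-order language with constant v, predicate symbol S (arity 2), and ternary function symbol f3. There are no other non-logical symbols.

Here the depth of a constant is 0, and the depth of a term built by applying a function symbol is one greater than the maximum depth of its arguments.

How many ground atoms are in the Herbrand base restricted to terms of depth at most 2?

81

First count ground terms of depth ≤ 2.
Let N_k count ground terms of depth at most k. Each non-constant term of depth ≤ k is some function symbol applied to depth-≤(k−1) arguments, giving N_k = 1 + N_{k-1}^3.
N_0 = 1
N_1 = 1 + 1^3 = 2
N_2 = 1 + 2^3 = 9
So |H| = 9.
Each predicate of arity r yields |H|^r ground atoms (one per choice of an r-tuple from H):
  S: 9^2 = 81
Total ground atoms: 81.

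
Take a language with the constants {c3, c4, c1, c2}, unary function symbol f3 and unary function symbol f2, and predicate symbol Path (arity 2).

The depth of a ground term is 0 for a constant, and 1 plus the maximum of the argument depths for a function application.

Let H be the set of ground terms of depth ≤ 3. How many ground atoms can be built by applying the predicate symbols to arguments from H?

3600

First count ground terms of depth ≤ 3.
Write N_k for the number of ground terms of depth ≤ k. A term of depth ≤ k is either a constant or a function symbol applied to arguments of depth ≤ k−1, so N_k = 4 + N_{k-1} + N_{k-1}.
N_0 = 4
N_1 = 4 + 4 + 4 = 12
N_2 = 4 + 12 + 12 = 28
N_3 = 4 + 28 + 28 = 60
So |H| = 60.
Each predicate of arity r yields |H|^r ground atoms (one per choice of an r-tuple from H):
  Path: 60^2 = 3600
Total ground atoms: 3600.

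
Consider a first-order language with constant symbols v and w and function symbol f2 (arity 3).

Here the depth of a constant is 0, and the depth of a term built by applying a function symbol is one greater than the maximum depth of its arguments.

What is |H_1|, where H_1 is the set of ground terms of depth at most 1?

10

Let N_k count ground terms of depth at most k. Each non-constant term of depth ≤ k is some function symbol applied to depth-≤(k−1) arguments, giving N_k = 2 + N_{k-1}^3.
N_0 = 2
N_1 = 2 + 2^3 = 10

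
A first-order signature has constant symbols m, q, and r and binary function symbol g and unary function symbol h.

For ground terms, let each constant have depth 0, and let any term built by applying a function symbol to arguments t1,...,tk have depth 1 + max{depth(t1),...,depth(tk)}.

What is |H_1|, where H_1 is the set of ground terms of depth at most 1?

15

If N_k denotes the number of depth-≤k ground terms, the 3 constants give N_0 = 3, and each function symbol of arity r contributes N_{k-1}^r new terms at level k: N_k = 3 + N_{k-1}^2 + N_{k-1}.
N_0 = 3
N_1 = 3 + 3^2 + 3 = 15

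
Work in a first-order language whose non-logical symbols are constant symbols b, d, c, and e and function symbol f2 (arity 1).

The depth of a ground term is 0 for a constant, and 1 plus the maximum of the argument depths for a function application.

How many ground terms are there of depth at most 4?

Let N_k = |{terms of depth ≤ k}|. Then N_0 = 4 and N_k = 4 + N_{k-1} for k ≥ 1 (one summand per function symbol, arity giving the exponent).
N_0 = 4
N_1 = 4 + 4 = 8
N_2 = 4 + 8 = 12
N_3 = 4 + 12 = 16
N_4 = 4 + 16 = 20

20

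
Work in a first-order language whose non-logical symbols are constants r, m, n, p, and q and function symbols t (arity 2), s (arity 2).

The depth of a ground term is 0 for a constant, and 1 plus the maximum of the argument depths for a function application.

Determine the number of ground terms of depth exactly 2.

6000

Let N_k count ground terms of depth at most k. Each non-constant term of depth ≤ k is some function symbol applied to depth-≤(k−1) arguments, giving N_k = 5 + N_{k-1}^2 + N_{k-1}^2.
N_0 = 5
N_1 = 5 + 5^2 + 5^2 = 55
N_2 = 5 + 55^2 + 55^2 = 6055
Terms of depth exactly 2: N_2 − N_1 = 6055 − 55 = 6000.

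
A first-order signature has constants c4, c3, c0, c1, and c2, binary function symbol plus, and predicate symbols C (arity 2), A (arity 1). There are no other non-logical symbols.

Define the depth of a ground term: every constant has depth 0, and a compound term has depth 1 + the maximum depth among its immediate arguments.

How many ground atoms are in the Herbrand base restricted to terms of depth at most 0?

30

First count ground terms of depth ≤ 0.
Let N_k = |{terms of depth ≤ k}|. Then N_0 = 5 and N_k = 5 + N_{k-1}^2 for k ≥ 1 (one summand per function symbol, arity giving the exponent).
N_0 = 5
Explicitly: c4, c3, c0, c1, c2.
So |H| = 5.
For each predicate symbol, the number of ground atoms is |H| raised to its arity; summing:
  C: 5^2 = 25;  A: 5
Total ground atoms: 25 + 5 = 30.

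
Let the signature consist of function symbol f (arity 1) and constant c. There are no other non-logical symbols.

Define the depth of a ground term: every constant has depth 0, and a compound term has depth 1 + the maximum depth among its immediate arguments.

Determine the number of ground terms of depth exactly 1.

1

If N_k denotes the number of depth-≤k ground terms, the 1 constant gives N_0 = 1, and each function symbol of arity r contributes N_{k-1}^r new terms at level k: N_k = 1 + N_{k-1}.
N_0 = 1
N_1 = 1 + 1 = 2
Terms of depth exactly 1: N_1 − N_0 = 2 − 1 = 1.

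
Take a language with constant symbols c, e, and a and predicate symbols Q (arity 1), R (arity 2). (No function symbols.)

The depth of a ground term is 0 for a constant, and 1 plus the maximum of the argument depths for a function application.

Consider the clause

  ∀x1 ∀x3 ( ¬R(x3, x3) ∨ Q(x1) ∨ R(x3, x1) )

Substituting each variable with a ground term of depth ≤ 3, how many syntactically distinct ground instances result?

Ground terms of depth ≤ 3:
  With no function symbols every ground term is a constant, so there are exactly 3 ground terms at every depth bound.
  N_0 = 3
  N_1 = 3
  N_2 = 3
  N_3 = 3
So there are 3 ground terms available for substitution.
The clause has 2 distinct variables (x1, x3), each appearing in the body. In the free term algebra distinct substitutions yield syntactically distinct ground instances.
Number of ground instances = 3^2 = 9.

9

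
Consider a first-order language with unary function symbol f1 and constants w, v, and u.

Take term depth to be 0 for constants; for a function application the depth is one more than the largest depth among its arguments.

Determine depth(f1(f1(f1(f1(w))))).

depth(f1(w)) = 1 + depth(w) = 1 + 0 = 1
depth(f1(f1(w))) = 1 + depth(f1(w)) = 1 + 1 = 2
depth(f1(f1(f1(w)))) = 1 + depth(f1(f1(w))) = 1 + 2 = 3
depth(f1(f1(f1(f1(w))))) = 1 + depth(f1(f1(f1(w)))) = 1 + 3 = 4

4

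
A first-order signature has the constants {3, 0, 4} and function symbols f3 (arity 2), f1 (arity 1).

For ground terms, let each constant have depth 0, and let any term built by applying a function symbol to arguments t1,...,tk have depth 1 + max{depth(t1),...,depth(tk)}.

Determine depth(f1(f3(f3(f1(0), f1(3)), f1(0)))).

depth(f1(0)) = 1 + depth(0) = 1 + 0 = 1
depth(f1(3)) = 1 + depth(3) = 1 + 0 = 1
depth(f3(f1(0), f1(3))) = 1 + max(1, 1) = 2
depth(f3(f3(f1(0), f1(3)), f1(0))) = 1 + max(2, 1) = 3
depth(f1(f3(f3(f1(0), f1(3)), f1(0)))) = 1 + depth(f3(f3(f1(0), f1(3)), f1(0))) = 1 + 3 = 4

4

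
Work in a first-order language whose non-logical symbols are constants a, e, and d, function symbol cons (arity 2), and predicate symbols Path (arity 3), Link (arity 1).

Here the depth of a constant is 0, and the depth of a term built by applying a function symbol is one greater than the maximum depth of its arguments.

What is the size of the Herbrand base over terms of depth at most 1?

First count ground terms of depth ≤ 1.
If N_k denotes the number of depth-≤k ground terms, the 3 constants give N_0 = 3, and each function symbol of arity r contributes N_{k-1}^r new terms at level k: N_k = 3 + N_{k-1}^2.
N_0 = 3
N_1 = 3 + 3^2 = 12
Explicitly: a, e, d, cons(a, a), cons(a, e), cons(a, d), cons(e, a), cons(e, e), cons(e, d), cons(d, a), cons(d, e), cons(d, d).
So |H| = 12.
A ground atom is a predicate applied to a tuple of terms from H, so the count is the sum over predicates of |H|^arity:
  Path: 12^3 = 1728;  Link: 12
Total ground atoms: 1728 + 12 = 1740.

1740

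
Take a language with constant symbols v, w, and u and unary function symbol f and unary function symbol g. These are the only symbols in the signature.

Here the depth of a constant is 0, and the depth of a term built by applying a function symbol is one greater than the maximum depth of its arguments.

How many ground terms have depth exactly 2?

12

Let N_k = |{terms of depth ≤ k}|. Then N_0 = 3 and N_k = 3 + N_{k-1} + N_{k-1} for k ≥ 1 (one summand per function symbol, arity giving the exponent).
N_0 = 3
N_1 = 3 + 3 + 3 = 9
N_2 = 3 + 9 + 9 = 21
Terms of depth exactly 2: N_2 − N_1 = 21 − 9 = 12.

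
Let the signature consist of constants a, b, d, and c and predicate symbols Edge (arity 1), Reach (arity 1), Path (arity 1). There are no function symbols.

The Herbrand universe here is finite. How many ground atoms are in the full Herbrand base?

With no function symbols, the Herbrand universe is just the 4 constants.
Ground atoms per predicate: Edge: 4, Reach: 4, Path: 4.
Herbrand base size = 4 + 4 + 4 = 12.

12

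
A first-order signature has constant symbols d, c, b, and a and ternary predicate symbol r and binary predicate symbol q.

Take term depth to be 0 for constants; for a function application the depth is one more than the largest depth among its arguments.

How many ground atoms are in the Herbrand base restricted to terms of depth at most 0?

First count ground terms of depth ≤ 0.
With no function symbols every ground term is a constant, so there are exactly 4 ground terms at every depth bound.
N_0 = 4
Explicitly: d, c, b, a.
So |H| = 4.
For each predicate symbol, the number of ground atoms is |H| raised to its arity; summing:
  r: 4^3 = 64;  q: 4^2 = 16
Total ground atoms: 64 + 16 = 80.

80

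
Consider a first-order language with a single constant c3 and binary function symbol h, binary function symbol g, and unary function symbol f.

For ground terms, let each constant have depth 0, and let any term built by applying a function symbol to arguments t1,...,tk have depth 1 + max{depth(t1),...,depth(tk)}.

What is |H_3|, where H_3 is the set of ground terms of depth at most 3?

2776

Let N_k = |{terms of depth ≤ k}|. Then N_0 = 1 and N_k = 1 + N_{k-1}^2 + N_{k-1}^2 + N_{k-1} for k ≥ 1 (one summand per function symbol, arity giving the exponent).
N_0 = 1
N_1 = 1 + 1^2 + 1^2 + 1 = 4
N_2 = 1 + 4^2 + 4^2 + 4 = 37
N_3 = 1 + 37^2 + 37^2 + 37 = 2776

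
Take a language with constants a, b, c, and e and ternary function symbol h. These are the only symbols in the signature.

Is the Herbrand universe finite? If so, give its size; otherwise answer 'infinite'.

infinite

The signature has at least one function symbol (h, arity 3) and at least one constant (a).
Iterating h gives infinitely many distinct ground terms: a, h(a, a, a), h(h(a, a, a), h(a, a, a), h(a, a, a)), ...
So the Herbrand universe is infinite.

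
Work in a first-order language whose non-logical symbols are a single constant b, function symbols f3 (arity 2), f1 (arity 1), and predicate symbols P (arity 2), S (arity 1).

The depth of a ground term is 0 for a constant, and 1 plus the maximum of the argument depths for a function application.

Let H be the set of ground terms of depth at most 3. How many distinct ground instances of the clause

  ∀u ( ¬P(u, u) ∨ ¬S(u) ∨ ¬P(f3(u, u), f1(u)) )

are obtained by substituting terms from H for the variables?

183

Ground terms of depth ≤ 3:
  If N_k denotes the number of depth-≤k ground terms, the 1 constant gives N_0 = 1, and each function symbol of arity r contributes N_{k-1}^r new terms at level k: N_k = 1 + N_{k-1}^2 + N_{k-1}.
  N_0 = 1
  N_1 = 1 + 1^2 + 1 = 3
  N_2 = 1 + 3^2 + 3 = 13
  N_3 = 1 + 13^2 + 13 = 183
So there are 183 ground terms available for substitution.
The clause has 1 distinct variable (u), which appears in the body. In the free term algebra distinct substitutions yield syntactically distinct ground instances.
Number of ground instances = 183.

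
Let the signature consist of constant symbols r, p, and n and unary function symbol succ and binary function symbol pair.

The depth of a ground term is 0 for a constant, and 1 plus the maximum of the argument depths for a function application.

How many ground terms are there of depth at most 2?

243

Write N_k for the number of ground terms of depth ≤ k. A term of depth ≤ k is either a constant or a function symbol applied to arguments of depth ≤ k−1, so N_k = 3 + N_{k-1} + N_{k-1}^2.
N_0 = 3
N_1 = 3 + 3 + 3^2 = 15
N_2 = 3 + 15 + 15^2 = 243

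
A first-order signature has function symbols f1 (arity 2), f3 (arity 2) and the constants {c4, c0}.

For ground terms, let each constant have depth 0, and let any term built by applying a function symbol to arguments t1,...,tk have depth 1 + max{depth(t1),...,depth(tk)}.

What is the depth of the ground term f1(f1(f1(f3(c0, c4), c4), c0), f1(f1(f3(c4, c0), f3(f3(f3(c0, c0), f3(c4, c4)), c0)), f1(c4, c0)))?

depth(f3(c0, c4)) = 1 + max(0, 0) = 1
depth(f1(f3(c0, c4), c4)) = 1 + max(1, 0) = 2
depth(f1(f1(f3(c0, c4), c4), c0)) = 1 + max(2, 0) = 3
depth(f3(c4, c0)) = 1 + max(0, 0) = 1
depth(f3(c0, c0)) = 1 + max(0, 0) = 1
depth(f3(c4, c4)) = 1 + max(0, 0) = 1
depth(f3(f3(c0, c0), f3(c4, c4))) = 1 + max(1, 1) = 2
depth(f3(f3(f3(c0, c0), f3(c4, c4)), c0)) = 1 + max(2, 0) = 3
depth(f1(f3(c4, c0), f3(f3(f3(c0, c0), f3(c4, c4)), c0))) = 1 + max(1, 3) = 4
depth(f1(c4, c0)) = 1 + max(0, 0) = 1
depth(f1(f1(f3(c4, c0), f3(f3(f3(c0, c0), f3(c4, c4)), c0)), f1(c4, c0))) = 1 + max(4, 1) = 5
depth(f1(f1(f1(f3(c0, c4), c4), c0), f1(f1(f3(c4, c0), f3(f3(f3(c0, c0), f3(c4, c4)), c0)), f1(c4, c0)))) = 1 + max(3, 5) = 6

6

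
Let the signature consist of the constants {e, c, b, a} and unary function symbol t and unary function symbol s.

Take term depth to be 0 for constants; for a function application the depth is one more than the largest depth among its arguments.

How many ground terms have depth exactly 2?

16

If N_k denotes the number of depth-≤k ground terms, the 4 constants give N_0 = 4, and each function symbol of arity r contributes N_{k-1}^r new terms at level k: N_k = 4 + N_{k-1} + N_{k-1}.
N_0 = 4
N_1 = 4 + 4 + 4 = 12
N_2 = 4 + 12 + 12 = 28
Terms of depth exactly 2: N_2 − N_1 = 28 − 12 = 16.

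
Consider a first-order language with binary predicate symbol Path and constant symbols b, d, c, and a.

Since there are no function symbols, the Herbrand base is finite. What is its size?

16

With no function symbols, the Herbrand universe is just the 4 constants.
Ground atoms per predicate: Path: 4^2 = 16.
Herbrand base size = 16 = 16.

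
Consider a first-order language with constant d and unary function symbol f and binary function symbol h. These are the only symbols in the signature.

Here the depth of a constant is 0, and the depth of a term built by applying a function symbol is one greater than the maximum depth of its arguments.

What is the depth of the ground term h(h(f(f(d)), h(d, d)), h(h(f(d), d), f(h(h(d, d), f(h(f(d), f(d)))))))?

7

depth(f(d)) = 1 + depth(d) = 1 + 0 = 1
depth(f(f(d))) = 1 + depth(f(d)) = 1 + 1 = 2
depth(h(d, d)) = 1 + max(0, 0) = 1
depth(h(f(f(d)), h(d, d))) = 1 + max(2, 1) = 3
depth(h(f(d), d)) = 1 + max(1, 0) = 2
depth(h(f(d), f(d))) = 1 + max(1, 1) = 2
depth(f(h(f(d), f(d)))) = 1 + depth(h(f(d), f(d))) = 1 + 2 = 3
depth(h(h(d, d), f(h(f(d), f(d))))) = 1 + max(1, 3) = 4
depth(f(h(h(d, d), f(h(f(d), f(d)))))) = 1 + depth(h(h(d, d), f(h(f(d), f(d))))) = 1 + 4 = 5
depth(h(h(f(d), d), f(h(h(d, d), f(h(f(d), f(d))))))) = 1 + max(2, 5) = 6
depth(h(h(f(f(d)), h(d, d)), h(h(f(d), d), f(h(h(d, d), f(h(f(d), f(d)))))))) = 1 + max(3, 6) = 7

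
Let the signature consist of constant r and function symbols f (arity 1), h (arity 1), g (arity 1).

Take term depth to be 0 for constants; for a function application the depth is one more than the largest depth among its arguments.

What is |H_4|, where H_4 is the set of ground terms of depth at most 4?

Let N_k count ground terms of depth at most k. Each non-constant term of depth ≤ k is some function symbol applied to depth-≤(k−1) arguments, giving N_k = 1 + N_{k-1} + N_{k-1} + N_{k-1}.
N_0 = 1
N_1 = 1 + 1 + 1 + 1 = 4
N_2 = 1 + 4 + 4 + 4 = 13
N_3 = 1 + 13 + 13 + 13 = 40
N_4 = 1 + 40 + 40 + 40 = 121

121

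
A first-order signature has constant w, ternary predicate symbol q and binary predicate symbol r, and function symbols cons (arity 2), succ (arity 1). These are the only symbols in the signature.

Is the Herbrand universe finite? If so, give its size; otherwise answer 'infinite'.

The signature has at least one function symbol (cons, arity 2) and at least one constant (w).
Iterating cons gives infinitely many distinct ground terms: w, cons(w, w), cons(cons(w, w), cons(w, w)), ...
So the Herbrand universe is infinite.

infinite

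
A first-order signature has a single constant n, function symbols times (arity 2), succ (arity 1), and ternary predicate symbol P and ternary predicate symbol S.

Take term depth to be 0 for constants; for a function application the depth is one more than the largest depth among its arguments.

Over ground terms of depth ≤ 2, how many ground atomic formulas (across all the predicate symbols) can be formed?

4394

First count ground terms of depth ≤ 2.
Let N_k = |{terms of depth ≤ k}|. Then N_0 = 1 and N_k = 1 + N_{k-1}^2 + N_{k-1} for k ≥ 1 (one summand per function symbol, arity giving the exponent).
N_0 = 1
N_1 = 1 + 1^2 + 1 = 3
N_2 = 1 + 3^2 + 3 = 13
So |H| = 13.
Ground atoms are formed by filling each argument slot of a predicate with a term from H, so an r-ary predicate gives |H|^r atoms:
  P: 13^3 = 2197;  S: 13^3 = 2197
Total ground atoms: 2197 + 2197 = 4394.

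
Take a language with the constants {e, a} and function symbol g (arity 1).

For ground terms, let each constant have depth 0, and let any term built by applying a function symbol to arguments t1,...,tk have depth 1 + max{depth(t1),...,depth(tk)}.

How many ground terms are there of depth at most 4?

Let N_k count ground terms of depth at most k. Each non-constant term of depth ≤ k is some function symbol applied to depth-≤(k−1) arguments, giving N_k = 2 + N_{k-1}.
N_0 = 2
N_1 = 2 + 2 = 4
N_2 = 2 + 4 = 6
N_3 = 2 + 6 = 8
N_4 = 2 + 8 = 10
Explicitly: e, a, g(e), g(a), g(g(e)), g(g(a)), g(g(g(e))), g(g(g(a))), g(g(g(g(e)))), g(g(g(g(a)))).

10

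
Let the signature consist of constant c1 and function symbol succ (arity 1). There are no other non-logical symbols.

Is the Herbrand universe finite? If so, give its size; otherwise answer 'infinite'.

infinite

The signature has at least one function symbol (succ, arity 1) and at least one constant (c1).
Iterating succ gives infinitely many distinct ground terms: c1, succ(c1), succ(succ(c1)), ...
So the Herbrand universe is infinite.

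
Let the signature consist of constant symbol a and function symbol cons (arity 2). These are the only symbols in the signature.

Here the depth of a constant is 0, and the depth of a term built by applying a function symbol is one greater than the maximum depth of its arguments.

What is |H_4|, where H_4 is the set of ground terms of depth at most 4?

Write N_k for the number of ground terms of depth ≤ k. A term of depth ≤ k is either a constant or a function symbol applied to arguments of depth ≤ k−1, so N_k = 1 + N_{k-1}^2.
N_0 = 1
N_1 = 1 + 1^2 = 2
N_2 = 1 + 2^2 = 5
N_3 = 1 + 5^2 = 26
N_4 = 1 + 26^2 = 677

677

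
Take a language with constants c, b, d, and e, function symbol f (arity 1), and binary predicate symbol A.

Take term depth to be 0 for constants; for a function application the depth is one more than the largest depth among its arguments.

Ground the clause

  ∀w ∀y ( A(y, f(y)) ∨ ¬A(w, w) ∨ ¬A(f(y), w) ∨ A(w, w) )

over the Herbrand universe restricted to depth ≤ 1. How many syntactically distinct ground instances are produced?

64

Ground terms of depth ≤ 1:
  If N_k denotes the number of depth-≤k ground terms, the 4 constants give N_0 = 4, and each function symbol of arity r contributes N_{k-1}^r new terms at level k: N_k = 4 + N_{k-1}.
  N_0 = 4
  N_1 = 4 + 4 = 8
So there are 8 ground terms available for substitution.
The body mentions every one of the 2 quantified variables; since ground terms form a free algebra, no two substitutions collapse to the same formula.
Number of ground instances = 8^2 = 64.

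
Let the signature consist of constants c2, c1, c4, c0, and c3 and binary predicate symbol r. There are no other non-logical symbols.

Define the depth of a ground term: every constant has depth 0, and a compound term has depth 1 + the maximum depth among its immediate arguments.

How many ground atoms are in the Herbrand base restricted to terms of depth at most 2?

First count ground terms of depth ≤ 2.
With no function symbols every ground term is a constant, so there are exactly 5 ground terms at every depth bound.
N_0 = 5
N_1 = 5
N_2 = 5
Explicitly: c2, c1, c4, c0, c3.
So |H| = 5.
For each predicate symbol, the number of ground atoms is |H| raised to its arity; summing:
  r: 5^2 = 25
Total ground atoms: 25.

25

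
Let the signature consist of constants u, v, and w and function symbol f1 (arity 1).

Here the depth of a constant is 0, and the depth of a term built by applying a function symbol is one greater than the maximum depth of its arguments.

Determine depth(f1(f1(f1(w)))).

3

depth(f1(w)) = 1 + depth(w) = 1 + 0 = 1
depth(f1(f1(w))) = 1 + depth(f1(w)) = 1 + 1 = 2
depth(f1(f1(f1(w)))) = 1 + depth(f1(f1(w))) = 1 + 2 = 3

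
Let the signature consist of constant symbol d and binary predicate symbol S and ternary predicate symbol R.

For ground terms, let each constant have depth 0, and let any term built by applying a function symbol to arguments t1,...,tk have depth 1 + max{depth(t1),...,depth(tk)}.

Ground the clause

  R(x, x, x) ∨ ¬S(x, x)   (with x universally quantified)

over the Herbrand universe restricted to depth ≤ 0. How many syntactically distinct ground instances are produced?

Ground terms of depth ≤ 0:
  With no function symbols every ground term is a constant, so there is exactly 1 ground term at every depth bound.
  N_0 = 1
  Explicitly: d.
So there is exactly 1 ground term available for substitution.
The clause has 1 distinct variable (x), which appears in the body. In the free term algebra distinct substitutions yield syntactically distinct ground instances.
Number of ground instances = 1.

1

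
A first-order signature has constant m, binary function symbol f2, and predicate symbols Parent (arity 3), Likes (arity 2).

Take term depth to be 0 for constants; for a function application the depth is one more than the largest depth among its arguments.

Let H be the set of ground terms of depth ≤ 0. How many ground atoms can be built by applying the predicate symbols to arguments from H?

First count ground terms of depth ≤ 0.
Let N_k = |{terms of depth ≤ k}|. Then N_0 = 1 and N_k = 1 + N_{k-1}^2 for k ≥ 1 (one summand per function symbol, arity giving the exponent).
N_0 = 1
So |H| = 1.
Each predicate of arity r yields |H|^r ground atoms (one per choice of an r-tuple from H):
  Parent: 1^3 = 1;  Likes: 1^2 = 1
Total ground atoms: 1 + 1 = 2.

2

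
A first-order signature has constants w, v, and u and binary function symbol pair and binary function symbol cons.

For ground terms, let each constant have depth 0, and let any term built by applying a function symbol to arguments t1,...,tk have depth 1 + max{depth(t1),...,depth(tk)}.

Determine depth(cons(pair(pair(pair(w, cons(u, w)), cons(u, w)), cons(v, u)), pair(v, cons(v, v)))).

depth(cons(u, w)) = 1 + max(0, 0) = 1
depth(pair(w, cons(u, w))) = 1 + max(0, 1) = 2
depth(pair(pair(w, cons(u, w)), cons(u, w))) = 1 + max(2, 1) = 3
depth(cons(v, u)) = 1 + max(0, 0) = 1
depth(pair(pair(pair(w, cons(u, w)), cons(u, w)), cons(v, u))) = 1 + max(3, 1) = 4
depth(cons(v, v)) = 1 + max(0, 0) = 1
depth(pair(v, cons(v, v))) = 1 + max(0, 1) = 2
depth(cons(pair(pair(pair(w, cons(u, w)), cons(u, w)), cons(v, u)), pair(v, cons(v, v)))) = 1 + max(4, 2) = 5

5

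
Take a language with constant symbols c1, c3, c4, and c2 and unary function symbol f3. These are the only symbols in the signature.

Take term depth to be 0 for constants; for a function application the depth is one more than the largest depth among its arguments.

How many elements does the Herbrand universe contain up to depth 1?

8

Count level by level. With function symbols f3/1, the terms of depth ≤ k are the 4 constants together with each function applied to depth-≤(k−1) tuples, so N_k = 4 + N_{k-1}.
N_0 = 4
N_1 = 4 + 4 = 8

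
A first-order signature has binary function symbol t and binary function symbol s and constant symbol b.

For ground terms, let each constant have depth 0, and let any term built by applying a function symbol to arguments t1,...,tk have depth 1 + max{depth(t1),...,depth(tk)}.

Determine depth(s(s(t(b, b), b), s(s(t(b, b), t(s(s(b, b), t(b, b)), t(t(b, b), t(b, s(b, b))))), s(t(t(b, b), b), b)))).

7

depth(t(b, b)) = 1 + max(0, 0) = 1
depth(s(t(b, b), b)) = 1 + max(1, 0) = 2
depth(s(b, b)) = 1 + max(0, 0) = 1
depth(s(s(b, b), t(b, b))) = 1 + max(1, 1) = 2
depth(t(b, s(b, b))) = 1 + max(0, 1) = 2
depth(t(t(b, b), t(b, s(b, b)))) = 1 + max(1, 2) = 3
depth(t(s(s(b, b), t(b, b)), t(t(b, b), t(b, s(b, b))))) = 1 + max(2, 3) = 4
depth(s(t(b, b), t(s(s(b, b), t(b, b)), t(t(b, b), t(b, s(b, b)))))) = 1 + max(1, 4) = 5
depth(t(t(b, b), b)) = 1 + max(1, 0) = 2
depth(s(t(t(b, b), b), b)) = 1 + max(2, 0) = 3
depth(s(s(t(b, b), t(s(s(b, b), t(b, b)), t(t(b, b), t(b, s(b, b))))), s(t(t(b, b), b), b))) = 1 + max(5, 3) = 6
depth(s(s(t(b, b), b), s(s(t(b, b), t(s(s(b, b), t(b, b)), t(t(b, b), t(b, s(b, b))))), s(t(t(b, b), b), b)))) = 1 + max(2, 6) = 7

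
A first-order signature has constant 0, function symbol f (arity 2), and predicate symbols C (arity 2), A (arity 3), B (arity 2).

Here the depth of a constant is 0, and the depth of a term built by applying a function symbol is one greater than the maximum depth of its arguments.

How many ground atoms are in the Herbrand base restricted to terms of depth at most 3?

18928

First count ground terms of depth ≤ 3.
Let N_k = |{terms of depth ≤ k}|. Then N_0 = 1 and N_k = 1 + N_{k-1}^2 for k ≥ 1 (one summand per function symbol, arity giving the exponent).
N_0 = 1
N_1 = 1 + 1^2 = 2
N_2 = 1 + 2^2 = 5
N_3 = 1 + 5^2 = 26
So |H| = 26.
A ground atom is a predicate applied to a tuple of terms from H, so the count is the sum over predicates of |H|^arity:
  C: 26^2 = 676;  A: 26^3 = 17576;  B: 26^2 = 676
Total ground atoms: 676 + 17576 + 676 = 18928.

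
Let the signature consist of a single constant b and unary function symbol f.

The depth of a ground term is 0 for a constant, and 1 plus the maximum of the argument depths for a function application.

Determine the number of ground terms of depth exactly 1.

Count level by level. With function symbols f/1, the terms of depth ≤ k are the 1 constant together with each function applied to depth-≤(k−1) tuples, so N_k = 1 + N_{k-1}.
N_0 = 1
N_1 = 1 + 1 = 2
Terms of depth exactly 1: N_1 − N_0 = 2 − 1 = 1.

1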